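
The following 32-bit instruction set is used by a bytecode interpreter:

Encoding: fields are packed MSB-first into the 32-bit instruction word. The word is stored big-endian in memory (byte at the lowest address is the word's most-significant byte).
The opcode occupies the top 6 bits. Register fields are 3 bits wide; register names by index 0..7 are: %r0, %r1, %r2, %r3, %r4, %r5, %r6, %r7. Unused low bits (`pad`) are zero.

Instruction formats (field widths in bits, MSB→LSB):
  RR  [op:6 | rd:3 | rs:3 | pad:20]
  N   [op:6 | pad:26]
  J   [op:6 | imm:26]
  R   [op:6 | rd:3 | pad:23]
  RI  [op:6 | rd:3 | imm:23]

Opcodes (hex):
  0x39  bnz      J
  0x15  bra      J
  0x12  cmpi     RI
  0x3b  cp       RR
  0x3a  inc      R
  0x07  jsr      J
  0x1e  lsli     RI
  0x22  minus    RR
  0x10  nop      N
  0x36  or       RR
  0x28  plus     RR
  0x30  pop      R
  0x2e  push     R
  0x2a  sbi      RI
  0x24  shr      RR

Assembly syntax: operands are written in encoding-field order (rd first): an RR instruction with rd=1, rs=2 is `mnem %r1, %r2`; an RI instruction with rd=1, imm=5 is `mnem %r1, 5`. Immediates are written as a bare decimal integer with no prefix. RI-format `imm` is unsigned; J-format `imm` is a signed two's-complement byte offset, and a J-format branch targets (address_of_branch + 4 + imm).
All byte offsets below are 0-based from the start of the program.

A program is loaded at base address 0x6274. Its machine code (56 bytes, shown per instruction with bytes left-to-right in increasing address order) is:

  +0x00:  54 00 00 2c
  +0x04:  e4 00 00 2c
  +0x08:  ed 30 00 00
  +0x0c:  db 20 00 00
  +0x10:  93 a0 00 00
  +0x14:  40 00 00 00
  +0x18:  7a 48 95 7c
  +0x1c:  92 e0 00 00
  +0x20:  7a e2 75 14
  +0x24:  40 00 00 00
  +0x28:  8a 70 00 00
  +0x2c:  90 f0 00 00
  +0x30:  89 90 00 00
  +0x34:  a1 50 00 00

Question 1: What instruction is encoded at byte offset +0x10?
shr %r7, %r2

+0x10: 93 a0 00 00 ⇒ word 0x93a00000 (big)
  op=0x93a00000>>26=0x24 ⇒ shr (RR)
  rd: (w>>23)&0x7=0x7 → %r7
  rs: (w>>20)&0x7=0x2 → %r2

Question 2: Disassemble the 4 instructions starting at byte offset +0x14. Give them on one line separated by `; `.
nop; lsli %r4, 4756860; shr %r5, %r6; lsli %r5, 6452500

@+14  big-endian(40 00 00 00) = 0x40000000
  op=0x40000000>>26=0x10 ⇒ nop (N)
@+18  big-endian(7a 48 95 7c) = 0x7a48957c
  op=0x7a48957c>>26=0x1e ⇒ lsli (RI)
  rd: (w>>23)&0x7=0x4 → %r4
  imm: (w>>0)&0x7fffff=0x48957c → 4756860
@+1c  big-endian(92 e0 00 00) = 0x92e00000
  op=0x92e00000>>26=0x24 ⇒ shr (RR)
  rd: (w>>23)&0x7=0x5 → %r5
  rs: (w>>20)&0x7=0x6 → %r6
@+20  big-endian(7a e2 75 14) = 0x7ae27514
  op=0x7ae27514>>26=0x1e ⇒ lsli (RI)
  rd: (w>>23)&0x7=0x5 → %r5
  imm: (w>>0)&0x7fffff=0x627514 → 6452500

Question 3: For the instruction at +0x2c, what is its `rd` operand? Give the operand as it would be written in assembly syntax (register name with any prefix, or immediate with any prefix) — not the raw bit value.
@+2c  big-endian(90 f0 00 00) = 0x90f00000
  top 6b → 0x24 → shr [RR]
  [25:23] rd=1 = %r1
  [22:20] rs=7 = %r7

%r1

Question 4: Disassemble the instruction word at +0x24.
nop

@+24  big-endian(40 00 00 00) = 0x40000000
  opcode bits[31:26]=0x10: nop/N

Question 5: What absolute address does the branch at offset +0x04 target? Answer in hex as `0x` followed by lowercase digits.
@+04  big-endian(e4 00 00 2c) = 0xe400002c
  top 6b → 0x39 → bnz [J]
  imm@[25:0]=0x2c ⇒ 44
  target = base 0x6274 + off 0x04 + 4 + imm 44 = 0x62a8

0x62a8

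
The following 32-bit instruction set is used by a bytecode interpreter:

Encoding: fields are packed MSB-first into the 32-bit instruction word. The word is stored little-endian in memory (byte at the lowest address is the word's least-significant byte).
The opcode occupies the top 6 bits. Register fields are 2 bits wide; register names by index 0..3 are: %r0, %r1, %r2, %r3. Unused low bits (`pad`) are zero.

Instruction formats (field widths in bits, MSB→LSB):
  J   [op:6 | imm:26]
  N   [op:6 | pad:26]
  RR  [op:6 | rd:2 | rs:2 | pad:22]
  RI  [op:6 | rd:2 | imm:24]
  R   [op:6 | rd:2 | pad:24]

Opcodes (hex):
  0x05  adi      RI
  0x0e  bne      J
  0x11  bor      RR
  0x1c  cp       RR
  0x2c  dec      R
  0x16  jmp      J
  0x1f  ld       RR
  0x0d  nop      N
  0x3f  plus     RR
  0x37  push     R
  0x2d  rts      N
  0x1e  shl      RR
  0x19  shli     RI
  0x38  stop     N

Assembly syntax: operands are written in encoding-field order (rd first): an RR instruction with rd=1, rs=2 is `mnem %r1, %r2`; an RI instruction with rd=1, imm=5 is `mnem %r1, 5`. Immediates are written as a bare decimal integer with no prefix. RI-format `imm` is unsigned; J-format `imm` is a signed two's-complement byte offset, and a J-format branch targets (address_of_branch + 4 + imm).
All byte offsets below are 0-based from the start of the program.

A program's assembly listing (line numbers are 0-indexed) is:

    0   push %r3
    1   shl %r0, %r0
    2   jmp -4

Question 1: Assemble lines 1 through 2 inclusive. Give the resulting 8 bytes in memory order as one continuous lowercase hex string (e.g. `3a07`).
1. shl fields op=0x1e:6|rd=0:2|rs=0:2|pad=0:22 → word 78000000h → 00 00 00 78
2. jmp fields op=0x16:6|imm=-4:26 → word 5bfffffch → fc ff ff 5b

00000078fcffff5b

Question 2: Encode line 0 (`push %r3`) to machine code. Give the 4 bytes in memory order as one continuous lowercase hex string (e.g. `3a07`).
000000df

line 0 (push): pack op=0x37:6|rd=3:2|pad=0:24 = 0xdf000000; little→ 00 00 00 df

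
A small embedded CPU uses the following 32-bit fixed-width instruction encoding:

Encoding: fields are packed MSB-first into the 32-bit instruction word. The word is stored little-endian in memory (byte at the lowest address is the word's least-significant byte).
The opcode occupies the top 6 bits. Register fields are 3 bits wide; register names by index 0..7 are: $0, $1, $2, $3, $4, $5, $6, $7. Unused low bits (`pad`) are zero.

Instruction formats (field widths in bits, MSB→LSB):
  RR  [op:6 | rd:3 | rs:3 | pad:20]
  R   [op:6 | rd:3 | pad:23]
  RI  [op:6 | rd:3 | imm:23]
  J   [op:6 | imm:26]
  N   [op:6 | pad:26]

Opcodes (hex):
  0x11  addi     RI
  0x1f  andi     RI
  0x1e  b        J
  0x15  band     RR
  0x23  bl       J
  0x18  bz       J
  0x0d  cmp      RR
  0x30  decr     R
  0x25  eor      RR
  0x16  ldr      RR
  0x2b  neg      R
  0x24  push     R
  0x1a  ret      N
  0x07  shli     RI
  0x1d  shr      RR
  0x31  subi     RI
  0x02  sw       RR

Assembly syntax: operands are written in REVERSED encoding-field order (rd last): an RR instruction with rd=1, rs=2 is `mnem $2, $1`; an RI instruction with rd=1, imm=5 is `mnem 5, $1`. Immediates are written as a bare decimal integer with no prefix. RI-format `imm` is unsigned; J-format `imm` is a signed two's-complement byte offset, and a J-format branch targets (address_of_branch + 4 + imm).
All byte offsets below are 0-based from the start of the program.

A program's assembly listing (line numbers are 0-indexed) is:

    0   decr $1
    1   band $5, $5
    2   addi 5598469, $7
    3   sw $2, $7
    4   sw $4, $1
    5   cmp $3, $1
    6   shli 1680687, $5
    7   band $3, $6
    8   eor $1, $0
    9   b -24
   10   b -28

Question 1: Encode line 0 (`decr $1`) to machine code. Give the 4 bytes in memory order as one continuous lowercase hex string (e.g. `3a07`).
000080c0

line 0 (decr): pack op=0x30:6|rd=1:3|pad=0:23 = 0xc0800000; little→ 00 00 80 c0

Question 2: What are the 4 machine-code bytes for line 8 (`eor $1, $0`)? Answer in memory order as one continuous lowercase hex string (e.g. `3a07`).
line 8 (eor): pack op=0x25:6|rd=0:3|rs=1:3|pad=0:20 = 0x94100000; little→ 00 00 10 94

00001094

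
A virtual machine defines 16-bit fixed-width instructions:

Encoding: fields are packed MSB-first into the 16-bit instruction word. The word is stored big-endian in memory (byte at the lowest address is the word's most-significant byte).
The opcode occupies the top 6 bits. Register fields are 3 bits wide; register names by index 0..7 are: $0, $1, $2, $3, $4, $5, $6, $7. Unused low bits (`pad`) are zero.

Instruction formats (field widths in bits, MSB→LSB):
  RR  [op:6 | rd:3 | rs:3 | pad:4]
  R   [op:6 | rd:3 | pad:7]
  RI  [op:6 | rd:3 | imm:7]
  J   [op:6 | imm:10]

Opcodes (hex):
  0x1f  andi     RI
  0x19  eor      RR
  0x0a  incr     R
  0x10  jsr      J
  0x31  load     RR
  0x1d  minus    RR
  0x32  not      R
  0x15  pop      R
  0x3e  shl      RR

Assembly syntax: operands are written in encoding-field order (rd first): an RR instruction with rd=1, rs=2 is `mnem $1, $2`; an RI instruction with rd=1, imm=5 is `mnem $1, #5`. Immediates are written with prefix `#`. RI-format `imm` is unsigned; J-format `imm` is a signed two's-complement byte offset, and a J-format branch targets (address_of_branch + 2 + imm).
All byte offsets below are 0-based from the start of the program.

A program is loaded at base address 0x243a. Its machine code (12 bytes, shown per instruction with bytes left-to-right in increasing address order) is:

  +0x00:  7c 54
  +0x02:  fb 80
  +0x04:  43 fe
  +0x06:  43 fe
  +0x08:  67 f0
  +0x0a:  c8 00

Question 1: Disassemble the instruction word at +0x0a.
not $0

off 0x0a: read c8 00 as big → 0xc800
  op=0xc800>>10=0x32 ⇒ not (R)
  rd@[9:7]=0x0 ⇒ $0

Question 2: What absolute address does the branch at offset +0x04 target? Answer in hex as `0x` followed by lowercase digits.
+0x04: 43 fe ⇒ word 0x43fe (big)
  op=0x43fe>>10=0x10 ⇒ jsr (J)
  [9:0] imm=1022 (s10→-2) = #-2
  target = base 0x243a + off 0x04 + 2 + imm -2 = 0x243e

0x243e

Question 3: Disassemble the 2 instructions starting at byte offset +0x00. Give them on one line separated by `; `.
andi $0, #84; shl $7, $0

+0x00: 7c 54 ⇒ word 0x7c54 (big)
  opcode bits[15:10]=0x1f: andi/RI
  rd@[9:7]=0x0 ⇒ $0
  imm@[6:0]=0x54 ⇒ #84
+0x02: fb 80 ⇒ word 0xfb80 (big)
  opcode bits[15:10]=0x3e: shl/RR
  rd@[9:7]=0x7 ⇒ $7
  rs@[6:4]=0x0 ⇒ $0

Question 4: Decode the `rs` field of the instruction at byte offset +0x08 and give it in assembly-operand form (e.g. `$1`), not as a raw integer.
@+08  big-endian(67 f0) = 0x67f0
  op=0x67f0>>10=0x19 ⇒ eor (RR)
  rd@[9:7]=0x7 ⇒ $7
  rs@[6:4]=0x7 ⇒ $7

$7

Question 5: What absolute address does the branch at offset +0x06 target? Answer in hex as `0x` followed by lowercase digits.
0x2440

+0x06: 43 fe ⇒ word 0x43fe (big)
  top 6b → 0x10 → jsr [J]
  imm: (w>>0)&0x3ff=0x3fe (s10→-2) → #-2
  target = base 0x243a + off 0x06 + 2 + imm -2 = 0x2440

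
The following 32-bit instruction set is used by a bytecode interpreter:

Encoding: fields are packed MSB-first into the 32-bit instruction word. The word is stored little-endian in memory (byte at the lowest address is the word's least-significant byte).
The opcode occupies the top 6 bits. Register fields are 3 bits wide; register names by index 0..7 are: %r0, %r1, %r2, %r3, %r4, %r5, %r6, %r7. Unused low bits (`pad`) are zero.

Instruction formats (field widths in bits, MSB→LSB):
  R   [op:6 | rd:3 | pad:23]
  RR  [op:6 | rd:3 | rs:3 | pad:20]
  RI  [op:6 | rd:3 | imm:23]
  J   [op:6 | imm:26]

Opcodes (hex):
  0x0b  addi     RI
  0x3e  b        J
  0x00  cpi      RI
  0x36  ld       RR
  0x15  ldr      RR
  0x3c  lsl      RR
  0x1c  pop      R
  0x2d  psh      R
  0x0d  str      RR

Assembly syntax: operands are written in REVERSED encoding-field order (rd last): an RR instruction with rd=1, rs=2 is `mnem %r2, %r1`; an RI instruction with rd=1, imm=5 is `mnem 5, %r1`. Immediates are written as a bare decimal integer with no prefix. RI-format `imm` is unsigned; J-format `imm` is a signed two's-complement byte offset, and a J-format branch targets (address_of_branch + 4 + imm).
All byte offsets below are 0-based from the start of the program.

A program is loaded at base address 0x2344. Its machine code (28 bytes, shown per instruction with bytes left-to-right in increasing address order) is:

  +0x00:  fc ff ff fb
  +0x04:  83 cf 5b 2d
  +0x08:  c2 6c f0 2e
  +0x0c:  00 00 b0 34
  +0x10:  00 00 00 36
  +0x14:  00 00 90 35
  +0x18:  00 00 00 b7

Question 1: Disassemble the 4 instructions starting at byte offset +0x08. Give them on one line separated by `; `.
[08] c2 6c f0 2e → 0x2ef06cc2
  top 6b → 0xb → addi [RI]
  [25:23] rd=5 = %r5
  [22:0] imm=7367874 = 7367874
[0c] 00 00 b0 34 → 0x34b00000
  top 6b → 0xd → str [RR]
  [25:23] rd=1 = %r1
  [22:20] rs=3 = %r3
[10] 00 00 00 36 → 0x36000000
  top 6b → 0xd → str [RR]
  [25:23] rd=4 = %r4
  [22:20] rs=0 = %r0
[14] 00 00 90 35 → 0x35900000
  top 6b → 0xd → str [RR]
  [25:23] rd=3 = %r3
  [22:20] rs=1 = %r1

addi 7367874, %r5; str %r3, %r1; str %r0, %r4; str %r1, %r3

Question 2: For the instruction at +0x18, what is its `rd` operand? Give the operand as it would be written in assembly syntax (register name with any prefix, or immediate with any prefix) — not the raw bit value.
%r6

+0x18: 00 00 00 b7 ⇒ word 0xb7000000 (little)
  opcode bits[31:26]=0x2d: psh/R
  rd: (w>>23)&0x7=0x6 → %r6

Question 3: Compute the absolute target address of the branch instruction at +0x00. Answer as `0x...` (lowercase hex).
0x2344

[00] fc ff ff fb → 0xfbfffffc
  opcode bits[31:26]=0x3e: b/J
  imm@[25:0]=0x3fffffc (s26→-4) ⇒ -4
  target = base 0x2344 + off 0x00 + 4 + imm -4 = 0x2344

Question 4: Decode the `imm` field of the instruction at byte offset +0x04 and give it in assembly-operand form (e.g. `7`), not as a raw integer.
@+04  little-endian(83 cf 5b 2d) = 0x2d5bcf83
  top 6b → 0xb → addi [RI]
  [25:23] rd=2 = %r2
  [22:0] imm=6016899 = 6016899

6016899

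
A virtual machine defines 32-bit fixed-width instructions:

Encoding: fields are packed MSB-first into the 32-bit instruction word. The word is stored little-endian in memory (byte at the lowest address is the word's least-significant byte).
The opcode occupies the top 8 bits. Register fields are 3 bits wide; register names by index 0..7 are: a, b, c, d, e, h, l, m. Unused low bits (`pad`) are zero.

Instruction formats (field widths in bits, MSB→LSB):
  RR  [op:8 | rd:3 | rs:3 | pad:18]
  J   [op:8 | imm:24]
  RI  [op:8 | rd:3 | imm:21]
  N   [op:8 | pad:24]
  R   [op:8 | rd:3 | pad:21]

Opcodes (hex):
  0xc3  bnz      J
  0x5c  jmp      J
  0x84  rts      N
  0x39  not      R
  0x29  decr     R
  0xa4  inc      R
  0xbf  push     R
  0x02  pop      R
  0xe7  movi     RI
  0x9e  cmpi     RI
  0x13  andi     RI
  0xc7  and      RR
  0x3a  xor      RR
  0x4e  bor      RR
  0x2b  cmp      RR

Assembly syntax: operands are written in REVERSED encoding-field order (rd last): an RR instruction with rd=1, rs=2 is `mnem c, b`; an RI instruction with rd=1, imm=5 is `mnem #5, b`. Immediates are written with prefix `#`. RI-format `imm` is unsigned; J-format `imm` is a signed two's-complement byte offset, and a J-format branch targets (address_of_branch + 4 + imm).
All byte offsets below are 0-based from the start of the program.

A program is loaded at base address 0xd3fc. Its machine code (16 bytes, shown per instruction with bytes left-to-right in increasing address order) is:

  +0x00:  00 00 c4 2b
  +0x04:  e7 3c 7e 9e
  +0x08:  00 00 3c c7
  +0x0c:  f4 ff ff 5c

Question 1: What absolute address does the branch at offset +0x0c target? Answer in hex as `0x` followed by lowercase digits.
0xd400

+0x0c: f4 ff ff 5c ⇒ word 0x5cfffff4 (little)
  opcode bits[31:24]=0x5c: jmp/J
  imm: (w>>0)&0xffffff=0xfffff4 (s24→-12) → #-12
  target = base 0xd3fc + off 0x0c + 4 + imm -12 = 0xd400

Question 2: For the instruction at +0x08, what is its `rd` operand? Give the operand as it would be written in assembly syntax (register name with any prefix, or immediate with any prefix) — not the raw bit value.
b

+0x08: 00 00 3c c7 ⇒ word 0xc73c0000 (little)
  opcode bits[31:24]=0xc7: and/RR
  [23:21] rd=1 = b
  [20:18] rs=7 = m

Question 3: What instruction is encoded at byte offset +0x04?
+0x04: e7 3c 7e 9e ⇒ word 0x9e7e3ce7 (little)
  opcode bits[31:24]=0x9e: cmpi/RI
  rd@[23:21]=0x3 ⇒ d
  imm@[20:0]=0x1e3ce7 ⇒ #1981671

cmpi #1981671, d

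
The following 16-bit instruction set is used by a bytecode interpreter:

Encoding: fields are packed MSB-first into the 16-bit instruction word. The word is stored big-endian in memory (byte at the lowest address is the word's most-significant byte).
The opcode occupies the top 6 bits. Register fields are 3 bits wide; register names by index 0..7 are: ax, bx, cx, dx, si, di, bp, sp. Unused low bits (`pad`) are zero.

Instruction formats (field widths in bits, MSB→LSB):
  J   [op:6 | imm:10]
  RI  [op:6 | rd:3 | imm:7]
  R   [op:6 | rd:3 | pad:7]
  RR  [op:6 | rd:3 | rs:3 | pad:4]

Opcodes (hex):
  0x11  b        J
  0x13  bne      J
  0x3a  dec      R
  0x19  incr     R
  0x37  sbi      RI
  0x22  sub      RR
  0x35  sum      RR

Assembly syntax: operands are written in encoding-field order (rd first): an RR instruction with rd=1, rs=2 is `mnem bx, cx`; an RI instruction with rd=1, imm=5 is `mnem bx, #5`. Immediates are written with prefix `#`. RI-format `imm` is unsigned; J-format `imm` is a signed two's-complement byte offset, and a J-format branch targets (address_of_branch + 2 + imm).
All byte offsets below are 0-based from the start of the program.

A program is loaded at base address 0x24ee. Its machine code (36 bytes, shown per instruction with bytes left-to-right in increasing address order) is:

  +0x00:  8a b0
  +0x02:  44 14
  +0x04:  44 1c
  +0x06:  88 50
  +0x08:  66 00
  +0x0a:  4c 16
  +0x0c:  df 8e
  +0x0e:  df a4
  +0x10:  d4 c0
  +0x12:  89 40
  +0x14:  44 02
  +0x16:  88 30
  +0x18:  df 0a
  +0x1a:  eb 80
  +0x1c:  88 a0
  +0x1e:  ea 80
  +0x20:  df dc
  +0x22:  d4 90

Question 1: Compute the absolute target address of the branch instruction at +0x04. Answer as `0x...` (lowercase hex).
[04] 44 1c → 0x441c
  opcode bits[15:10]=0x11: b/J
  imm: (w>>0)&0x3ff=0x1c → #28
  target = base 0x24ee + off 0x04 + 2 + imm 28 = 0x2510

0x2510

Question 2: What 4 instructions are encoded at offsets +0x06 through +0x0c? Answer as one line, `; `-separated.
[06] 88 50 → 0x8850
  opcode bits[15:10]=0x22: sub/RR
  rd: (w>>7)&0x7=0x0 → ax
  rs: (w>>4)&0x7=0x5 → di
[08] 66 00 → 0x6600
  opcode bits[15:10]=0x19: incr/R
  rd: (w>>7)&0x7=0x4 → si
[0a] 4c 16 → 0x4c16
  opcode bits[15:10]=0x13: bne/J
  imm: (w>>0)&0x3ff=0x16 → #22
[0c] df 8e → 0xdf8e
  opcode bits[15:10]=0x37: sbi/RI
  rd: (w>>7)&0x7=0x7 → sp
  imm: (w>>0)&0x7f=0xe → #14

sub ax, di; incr si; bne #22; sbi sp, #14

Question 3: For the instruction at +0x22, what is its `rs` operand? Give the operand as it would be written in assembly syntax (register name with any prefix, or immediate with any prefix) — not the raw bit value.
+0x22: d4 90 ⇒ word 0xd490 (big)
  op=0xd490>>10=0x35 ⇒ sum (RR)
  rd: (w>>7)&0x7=0x1 → bx
  rs: (w>>4)&0x7=0x1 → bx

bx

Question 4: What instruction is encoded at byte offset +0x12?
sub cx, si

+0x12: 89 40 ⇒ word 0x8940 (big)
  opcode bits[15:10]=0x22: sub/RR
  rd: (w>>7)&0x7=0x2 → cx
  rs: (w>>4)&0x7=0x4 → si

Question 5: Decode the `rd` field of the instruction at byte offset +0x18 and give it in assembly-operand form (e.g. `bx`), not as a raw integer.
bp

off 0x18: read df 0a as big → 0xdf0a
  top 6b → 0x37 → sbi [RI]
  rd@[9:7]=0x6 ⇒ bp
  imm@[6:0]=0xa ⇒ #10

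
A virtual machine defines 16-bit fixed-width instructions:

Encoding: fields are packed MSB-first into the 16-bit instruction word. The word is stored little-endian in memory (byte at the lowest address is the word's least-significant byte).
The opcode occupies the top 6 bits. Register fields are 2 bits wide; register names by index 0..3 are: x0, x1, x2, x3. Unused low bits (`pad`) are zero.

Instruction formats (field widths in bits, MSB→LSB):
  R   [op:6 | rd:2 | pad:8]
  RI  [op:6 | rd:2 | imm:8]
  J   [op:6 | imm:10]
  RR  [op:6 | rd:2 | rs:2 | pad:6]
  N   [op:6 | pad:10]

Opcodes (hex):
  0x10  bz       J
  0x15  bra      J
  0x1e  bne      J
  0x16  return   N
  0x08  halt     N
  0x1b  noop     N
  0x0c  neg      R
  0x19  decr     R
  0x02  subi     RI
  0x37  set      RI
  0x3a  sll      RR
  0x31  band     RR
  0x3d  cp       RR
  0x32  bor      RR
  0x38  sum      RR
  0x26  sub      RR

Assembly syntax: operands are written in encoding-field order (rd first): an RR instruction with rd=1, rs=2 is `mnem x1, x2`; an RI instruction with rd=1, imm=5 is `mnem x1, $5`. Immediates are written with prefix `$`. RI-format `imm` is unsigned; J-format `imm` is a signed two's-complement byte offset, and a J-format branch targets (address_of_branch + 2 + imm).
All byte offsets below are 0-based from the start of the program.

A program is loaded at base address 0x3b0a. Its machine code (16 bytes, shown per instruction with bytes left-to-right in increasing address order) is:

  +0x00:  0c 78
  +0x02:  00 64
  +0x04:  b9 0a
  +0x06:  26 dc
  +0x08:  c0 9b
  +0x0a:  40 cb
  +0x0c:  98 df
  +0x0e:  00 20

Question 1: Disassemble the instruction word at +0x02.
decr x0

@+02  little-endian(00 64) = 0x6400
  opcode bits[15:10]=0x19: decr/R
  rd@[9:8]=0x0 ⇒ x0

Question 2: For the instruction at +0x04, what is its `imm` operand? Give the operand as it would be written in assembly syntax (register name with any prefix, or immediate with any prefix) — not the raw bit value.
[04] b9 0a → 0x0ab9
  op=0x0ab9>>10=0x2 ⇒ subi (RI)
  rd@[9:8]=0x2 ⇒ x2
  imm@[7:0]=0xb9 ⇒ $185

$185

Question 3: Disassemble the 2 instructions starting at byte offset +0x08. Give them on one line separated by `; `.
+0x08: c0 9b ⇒ word 0x9bc0 (little)
  opcode bits[15:10]=0x26: sub/RR
  rd@[9:8]=0x3 ⇒ x3
  rs@[7:6]=0x3 ⇒ x3
+0x0a: 40 cb ⇒ word 0xcb40 (little)
  opcode bits[15:10]=0x32: bor/RR
  rd@[9:8]=0x3 ⇒ x3
  rs@[7:6]=0x1 ⇒ x1

sub x3, x3; bor x3, x1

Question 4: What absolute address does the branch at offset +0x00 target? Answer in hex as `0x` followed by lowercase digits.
0x3b18

off 0x00: read 0c 78 as little → 0x780c
  op=0x780c>>10=0x1e ⇒ bne (J)
  imm@[9:0]=0xc ⇒ $12
  target = base 0x3b0a + off 0x00 + 2 + imm 12 = 0x3b18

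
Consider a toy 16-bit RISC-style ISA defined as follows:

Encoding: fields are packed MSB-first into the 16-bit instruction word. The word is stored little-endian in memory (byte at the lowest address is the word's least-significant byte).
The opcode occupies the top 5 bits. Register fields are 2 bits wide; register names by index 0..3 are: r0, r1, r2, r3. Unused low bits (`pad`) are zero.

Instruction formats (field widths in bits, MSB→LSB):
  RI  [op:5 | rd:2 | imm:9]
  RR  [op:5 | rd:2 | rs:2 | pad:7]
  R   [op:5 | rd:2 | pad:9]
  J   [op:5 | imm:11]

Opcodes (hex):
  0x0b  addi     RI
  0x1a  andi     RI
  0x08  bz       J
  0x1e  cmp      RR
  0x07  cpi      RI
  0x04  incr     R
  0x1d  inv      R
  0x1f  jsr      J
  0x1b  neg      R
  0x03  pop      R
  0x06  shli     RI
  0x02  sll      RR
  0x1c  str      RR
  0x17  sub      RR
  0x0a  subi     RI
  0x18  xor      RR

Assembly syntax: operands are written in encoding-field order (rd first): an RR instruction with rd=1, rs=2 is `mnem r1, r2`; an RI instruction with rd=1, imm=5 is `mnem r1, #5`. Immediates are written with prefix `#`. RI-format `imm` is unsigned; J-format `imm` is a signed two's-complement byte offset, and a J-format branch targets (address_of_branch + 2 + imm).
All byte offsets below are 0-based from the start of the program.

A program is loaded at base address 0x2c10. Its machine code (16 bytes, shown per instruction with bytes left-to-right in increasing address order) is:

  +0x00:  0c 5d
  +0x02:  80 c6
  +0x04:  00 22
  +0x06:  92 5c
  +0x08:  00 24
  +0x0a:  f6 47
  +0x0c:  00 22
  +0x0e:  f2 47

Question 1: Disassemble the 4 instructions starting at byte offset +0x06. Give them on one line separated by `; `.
+0x06: 92 5c ⇒ word 0x5c92 (little)
  top 5b → 0xb → addi [RI]
  [10:9] rd=2 = r2
  [8:0] imm=146 = #146
+0x08: 00 24 ⇒ word 0x2400 (little)
  top 5b → 0x4 → incr [R]
  [10:9] rd=2 = r2
+0x0a: f6 47 ⇒ word 0x47f6 (little)
  top 5b → 0x8 → bz [J]
  [10:0] imm=2038 (s11→-10) = #-10
+0x0c: 00 22 ⇒ word 0x2200 (little)
  top 5b → 0x4 → incr [R]
  [10:9] rd=1 = r1

addi r2, #146; incr r2; bz #-10; incr r1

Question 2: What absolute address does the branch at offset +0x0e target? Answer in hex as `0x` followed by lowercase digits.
off 0x0e: read f2 47 as little → 0x47f2
  op=0x47f2>>11=0x8 ⇒ bz (J)
  [10:0] imm=2034 (s11→-14) = #-14
  target = base 0x2c10 + off 0x0e + 2 + imm -14 = 0x2c12

0x2c12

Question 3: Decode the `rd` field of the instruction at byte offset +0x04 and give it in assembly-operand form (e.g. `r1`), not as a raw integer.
@+04  little-endian(00 22) = 0x2200
  top 5b → 0x4 → incr [R]
  rd@[10:9]=0x1 ⇒ r1

r1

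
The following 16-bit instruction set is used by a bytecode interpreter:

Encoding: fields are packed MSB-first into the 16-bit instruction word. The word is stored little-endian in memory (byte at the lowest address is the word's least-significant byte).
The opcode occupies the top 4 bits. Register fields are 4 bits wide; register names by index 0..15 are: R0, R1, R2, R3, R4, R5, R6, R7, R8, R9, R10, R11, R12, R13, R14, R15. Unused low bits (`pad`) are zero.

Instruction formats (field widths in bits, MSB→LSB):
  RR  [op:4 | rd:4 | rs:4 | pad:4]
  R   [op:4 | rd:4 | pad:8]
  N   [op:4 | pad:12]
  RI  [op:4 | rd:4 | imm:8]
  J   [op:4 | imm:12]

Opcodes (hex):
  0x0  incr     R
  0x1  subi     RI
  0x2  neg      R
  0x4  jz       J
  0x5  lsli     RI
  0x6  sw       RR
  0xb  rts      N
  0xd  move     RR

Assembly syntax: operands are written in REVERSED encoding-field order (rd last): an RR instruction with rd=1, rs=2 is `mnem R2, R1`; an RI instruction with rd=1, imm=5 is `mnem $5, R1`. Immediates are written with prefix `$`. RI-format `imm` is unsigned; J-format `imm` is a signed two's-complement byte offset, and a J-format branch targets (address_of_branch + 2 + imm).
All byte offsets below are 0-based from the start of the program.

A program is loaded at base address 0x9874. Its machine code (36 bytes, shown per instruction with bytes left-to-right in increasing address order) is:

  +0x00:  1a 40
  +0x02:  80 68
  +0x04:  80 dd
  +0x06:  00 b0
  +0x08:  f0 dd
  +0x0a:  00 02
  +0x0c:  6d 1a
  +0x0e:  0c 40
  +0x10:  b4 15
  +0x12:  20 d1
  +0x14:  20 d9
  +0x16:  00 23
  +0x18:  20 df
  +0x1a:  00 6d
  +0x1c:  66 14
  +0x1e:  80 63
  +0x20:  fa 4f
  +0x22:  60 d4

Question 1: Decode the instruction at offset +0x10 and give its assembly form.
subi $180, R5

[10] b4 15 → 0x15b4
  top 4b → 0x1 → subi [RI]
  rd: (w>>8)&0xf=0x5 → R5
  imm: (w>>0)&0xff=0xb4 → $180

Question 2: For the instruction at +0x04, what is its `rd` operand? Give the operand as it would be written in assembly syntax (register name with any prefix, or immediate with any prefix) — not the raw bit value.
+0x04: 80 dd ⇒ word 0xdd80 (little)
  op=0xdd80>>12=0xd ⇒ move (RR)
  [11:8] rd=13 = R13
  [7:4] rs=8 = R8

R13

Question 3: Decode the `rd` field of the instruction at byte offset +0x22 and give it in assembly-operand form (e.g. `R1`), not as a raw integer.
+0x22: 60 d4 ⇒ word 0xd460 (little)
  op=0xd460>>12=0xd ⇒ move (RR)
  rd@[11:8]=0x4 ⇒ R4
  rs@[7:4]=0x6 ⇒ R6

R4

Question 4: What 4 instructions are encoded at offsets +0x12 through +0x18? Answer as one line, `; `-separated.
[12] 20 d1 → 0xd120
  top 4b → 0xd → move [RR]
  rd: (w>>8)&0xf=0x1 → R1
  rs: (w>>4)&0xf=0x2 → R2
[14] 20 d9 → 0xd920
  top 4b → 0xd → move [RR]
  rd: (w>>8)&0xf=0x9 → R9
  rs: (w>>4)&0xf=0x2 → R2
[16] 00 23 → 0x2300
  top 4b → 0x2 → neg [R]
  rd: (w>>8)&0xf=0x3 → R3
[18] 20 df → 0xdf20
  top 4b → 0xd → move [RR]
  rd: (w>>8)&0xf=0xf → R15
  rs: (w>>4)&0xf=0x2 → R2

move R2, R1; move R2, R9; neg R3; move R2, R15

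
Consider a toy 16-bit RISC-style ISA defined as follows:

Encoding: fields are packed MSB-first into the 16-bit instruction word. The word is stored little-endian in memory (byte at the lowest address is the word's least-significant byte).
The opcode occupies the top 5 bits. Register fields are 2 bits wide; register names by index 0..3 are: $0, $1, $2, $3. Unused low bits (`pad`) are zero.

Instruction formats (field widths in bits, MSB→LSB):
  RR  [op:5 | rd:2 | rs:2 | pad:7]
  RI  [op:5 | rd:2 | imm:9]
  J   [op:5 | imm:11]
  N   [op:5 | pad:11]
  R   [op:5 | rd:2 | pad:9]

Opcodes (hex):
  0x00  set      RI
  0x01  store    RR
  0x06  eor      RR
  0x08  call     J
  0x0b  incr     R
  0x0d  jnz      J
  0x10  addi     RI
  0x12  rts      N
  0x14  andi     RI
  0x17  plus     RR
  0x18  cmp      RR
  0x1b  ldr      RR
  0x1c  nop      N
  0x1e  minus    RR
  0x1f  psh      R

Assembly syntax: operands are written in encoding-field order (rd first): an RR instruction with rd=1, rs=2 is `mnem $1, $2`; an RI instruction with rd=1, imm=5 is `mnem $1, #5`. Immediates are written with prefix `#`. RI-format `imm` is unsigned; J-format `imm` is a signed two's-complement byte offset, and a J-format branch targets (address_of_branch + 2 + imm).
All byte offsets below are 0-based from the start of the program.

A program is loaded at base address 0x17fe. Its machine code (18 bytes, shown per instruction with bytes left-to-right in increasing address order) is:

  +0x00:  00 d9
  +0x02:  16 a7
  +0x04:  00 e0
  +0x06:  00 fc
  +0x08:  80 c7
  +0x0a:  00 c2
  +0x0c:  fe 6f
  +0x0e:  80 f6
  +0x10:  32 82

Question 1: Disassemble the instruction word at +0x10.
[10] 32 82 → 0x8232
  opcode bits[15:11]=0x10: addi/RI
  rd: (w>>9)&0x3=0x1 → $1
  imm: (w>>0)&0x1ff=0x32 → #50

addi $1, #50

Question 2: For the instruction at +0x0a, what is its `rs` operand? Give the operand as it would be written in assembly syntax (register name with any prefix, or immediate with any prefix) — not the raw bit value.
$0

off 0x0a: read 00 c2 as little → 0xc200
  top 5b → 0x18 → cmp [RR]
  rd: (w>>9)&0x3=0x1 → $1
  rs: (w>>7)&0x3=0x0 → $0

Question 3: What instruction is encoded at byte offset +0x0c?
jnz #-2

[0c] fe 6f → 0x6ffe
  opcode bits[15:11]=0xd: jnz/J
  imm@[10:0]=0x7fe (s11→-2) ⇒ #-2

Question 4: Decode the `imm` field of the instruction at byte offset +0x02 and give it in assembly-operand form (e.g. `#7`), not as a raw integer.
[02] 16 a7 → 0xa716
  top 5b → 0x14 → andi [RI]
  rd: (w>>9)&0x3=0x3 → $3
  imm: (w>>0)&0x1ff=0x116 → #278

#278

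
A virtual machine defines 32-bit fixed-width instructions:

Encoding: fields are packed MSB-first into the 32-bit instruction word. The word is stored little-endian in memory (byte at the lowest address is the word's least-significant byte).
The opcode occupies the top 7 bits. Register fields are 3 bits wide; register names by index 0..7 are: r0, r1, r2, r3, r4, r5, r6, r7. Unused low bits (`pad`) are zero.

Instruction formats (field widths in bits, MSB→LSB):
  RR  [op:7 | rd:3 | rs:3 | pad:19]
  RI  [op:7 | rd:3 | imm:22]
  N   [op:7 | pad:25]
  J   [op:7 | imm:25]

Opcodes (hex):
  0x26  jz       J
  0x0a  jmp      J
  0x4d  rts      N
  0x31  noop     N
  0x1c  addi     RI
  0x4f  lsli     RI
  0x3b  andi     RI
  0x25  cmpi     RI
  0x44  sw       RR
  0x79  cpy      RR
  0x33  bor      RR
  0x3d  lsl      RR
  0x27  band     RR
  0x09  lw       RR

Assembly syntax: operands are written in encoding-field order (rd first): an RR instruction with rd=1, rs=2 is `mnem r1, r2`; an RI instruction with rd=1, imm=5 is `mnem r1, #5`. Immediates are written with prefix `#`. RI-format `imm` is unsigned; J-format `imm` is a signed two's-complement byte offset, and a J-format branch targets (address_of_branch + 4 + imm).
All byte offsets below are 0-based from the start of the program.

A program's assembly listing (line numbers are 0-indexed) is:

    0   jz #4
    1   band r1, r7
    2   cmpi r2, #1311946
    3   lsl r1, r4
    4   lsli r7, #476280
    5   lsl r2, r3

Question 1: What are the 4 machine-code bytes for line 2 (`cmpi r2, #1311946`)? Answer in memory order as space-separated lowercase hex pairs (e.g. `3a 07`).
2. cmpi fields op=0x25:7|rd=2:3|imm=1311946:22 → word 4a9404cah → ca 04 94 4a

ca 04 94 4a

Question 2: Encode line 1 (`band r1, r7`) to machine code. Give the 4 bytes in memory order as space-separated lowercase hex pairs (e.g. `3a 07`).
L1: band op=0x27:7|rd=1:3|rs=7:3|pad=0:19 ⇒ 0x4e780000 ⇒ little 00 00 78 4e

00 00 78 4e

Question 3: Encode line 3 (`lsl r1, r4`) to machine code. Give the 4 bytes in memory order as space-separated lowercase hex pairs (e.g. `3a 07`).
3. lsl fields op=0x3d:7|rd=1:3|rs=4:3|pad=0:19 → word 7a600000h → 00 00 60 7a

00 00 60 7a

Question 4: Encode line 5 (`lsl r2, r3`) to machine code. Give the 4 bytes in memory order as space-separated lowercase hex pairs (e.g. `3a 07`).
L5: lsl op=0x3d:7|rd=2:3|rs=3:3|pad=0:19 ⇒ 0x7a980000 ⇒ little 00 00 98 7a

00 00 98 7a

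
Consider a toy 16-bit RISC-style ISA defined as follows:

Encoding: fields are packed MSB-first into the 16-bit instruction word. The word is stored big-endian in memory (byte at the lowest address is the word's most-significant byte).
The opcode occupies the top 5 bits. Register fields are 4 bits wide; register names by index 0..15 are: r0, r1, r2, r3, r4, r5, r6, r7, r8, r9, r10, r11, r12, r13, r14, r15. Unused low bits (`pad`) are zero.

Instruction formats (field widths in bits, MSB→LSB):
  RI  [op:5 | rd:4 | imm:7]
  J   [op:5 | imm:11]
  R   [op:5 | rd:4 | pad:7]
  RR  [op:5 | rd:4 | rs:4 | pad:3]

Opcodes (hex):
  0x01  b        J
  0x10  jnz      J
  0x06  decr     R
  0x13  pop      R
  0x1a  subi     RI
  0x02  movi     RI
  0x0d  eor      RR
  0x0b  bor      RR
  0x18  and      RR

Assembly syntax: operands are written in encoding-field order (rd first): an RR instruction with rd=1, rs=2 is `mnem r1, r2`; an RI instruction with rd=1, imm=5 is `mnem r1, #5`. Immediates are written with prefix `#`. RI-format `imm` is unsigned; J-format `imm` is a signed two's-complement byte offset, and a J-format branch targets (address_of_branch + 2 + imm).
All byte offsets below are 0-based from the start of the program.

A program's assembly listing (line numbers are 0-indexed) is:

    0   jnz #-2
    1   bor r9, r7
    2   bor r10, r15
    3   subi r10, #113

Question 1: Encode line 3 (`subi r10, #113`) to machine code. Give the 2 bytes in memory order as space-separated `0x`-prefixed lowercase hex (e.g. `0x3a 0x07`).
line 3 (subi): pack op=0x1a:5|rd=10:4|imm=113:7 = 0xd571; big→ d5 71

0xd5 0x71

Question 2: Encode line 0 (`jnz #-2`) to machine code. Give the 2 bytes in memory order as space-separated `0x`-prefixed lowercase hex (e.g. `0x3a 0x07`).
0. jnz fields op=0x10:5|imm=-2:11 → word 87feh → 87 fe

0x87 0xfe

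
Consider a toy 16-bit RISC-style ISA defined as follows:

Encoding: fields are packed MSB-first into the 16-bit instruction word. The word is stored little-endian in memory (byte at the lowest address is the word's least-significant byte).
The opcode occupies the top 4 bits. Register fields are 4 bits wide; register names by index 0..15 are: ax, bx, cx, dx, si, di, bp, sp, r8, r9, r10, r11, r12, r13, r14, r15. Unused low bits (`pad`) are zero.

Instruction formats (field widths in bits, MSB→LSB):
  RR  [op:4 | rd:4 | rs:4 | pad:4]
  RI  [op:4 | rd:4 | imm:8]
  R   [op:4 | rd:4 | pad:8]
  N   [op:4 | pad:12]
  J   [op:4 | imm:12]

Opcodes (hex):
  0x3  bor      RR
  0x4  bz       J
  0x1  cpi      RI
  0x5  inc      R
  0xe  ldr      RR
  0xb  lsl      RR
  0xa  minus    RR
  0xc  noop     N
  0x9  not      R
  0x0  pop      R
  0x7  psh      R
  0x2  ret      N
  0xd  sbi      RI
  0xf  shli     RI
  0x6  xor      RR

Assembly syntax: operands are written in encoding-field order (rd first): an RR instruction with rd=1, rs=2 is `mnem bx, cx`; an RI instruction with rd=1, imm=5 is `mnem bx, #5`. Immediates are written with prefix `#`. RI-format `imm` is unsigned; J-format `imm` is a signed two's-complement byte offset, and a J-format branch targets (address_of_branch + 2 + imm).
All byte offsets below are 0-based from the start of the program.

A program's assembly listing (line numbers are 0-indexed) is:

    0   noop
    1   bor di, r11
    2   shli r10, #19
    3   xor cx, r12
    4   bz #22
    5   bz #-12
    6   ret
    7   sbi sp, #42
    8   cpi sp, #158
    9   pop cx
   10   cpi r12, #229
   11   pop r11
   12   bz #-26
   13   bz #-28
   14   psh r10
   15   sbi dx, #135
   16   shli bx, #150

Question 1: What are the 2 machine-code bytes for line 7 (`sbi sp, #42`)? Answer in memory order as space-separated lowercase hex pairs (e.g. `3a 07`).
line 7 (sbi): pack op=0xd:4|rd=7:4|imm=42:8 = 0xd72a; little→ 2a d7

2a d7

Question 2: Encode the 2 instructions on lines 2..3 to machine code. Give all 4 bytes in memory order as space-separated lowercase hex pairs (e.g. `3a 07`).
L2: shli op=0xf:4|rd=10:4|imm=19:8 ⇒ 0xfa13 ⇒ little 13 fa
L3: xor op=0x6:4|rd=2:4|rs=12:4|pad=0:4 ⇒ 0x62c0 ⇒ little c0 62

13 fa c0 62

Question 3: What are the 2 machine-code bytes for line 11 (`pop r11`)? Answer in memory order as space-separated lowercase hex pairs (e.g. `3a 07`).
00 0b

line 11 (pop): pack op=0x0:4|rd=11:4|pad=0:8 = 0x0b00; little→ 00 0b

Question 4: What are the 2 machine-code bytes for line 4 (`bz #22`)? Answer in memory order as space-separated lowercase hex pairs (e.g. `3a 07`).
4. bz fields op=0x4:4|imm=22:12 → word 4016h → 16 40

16 40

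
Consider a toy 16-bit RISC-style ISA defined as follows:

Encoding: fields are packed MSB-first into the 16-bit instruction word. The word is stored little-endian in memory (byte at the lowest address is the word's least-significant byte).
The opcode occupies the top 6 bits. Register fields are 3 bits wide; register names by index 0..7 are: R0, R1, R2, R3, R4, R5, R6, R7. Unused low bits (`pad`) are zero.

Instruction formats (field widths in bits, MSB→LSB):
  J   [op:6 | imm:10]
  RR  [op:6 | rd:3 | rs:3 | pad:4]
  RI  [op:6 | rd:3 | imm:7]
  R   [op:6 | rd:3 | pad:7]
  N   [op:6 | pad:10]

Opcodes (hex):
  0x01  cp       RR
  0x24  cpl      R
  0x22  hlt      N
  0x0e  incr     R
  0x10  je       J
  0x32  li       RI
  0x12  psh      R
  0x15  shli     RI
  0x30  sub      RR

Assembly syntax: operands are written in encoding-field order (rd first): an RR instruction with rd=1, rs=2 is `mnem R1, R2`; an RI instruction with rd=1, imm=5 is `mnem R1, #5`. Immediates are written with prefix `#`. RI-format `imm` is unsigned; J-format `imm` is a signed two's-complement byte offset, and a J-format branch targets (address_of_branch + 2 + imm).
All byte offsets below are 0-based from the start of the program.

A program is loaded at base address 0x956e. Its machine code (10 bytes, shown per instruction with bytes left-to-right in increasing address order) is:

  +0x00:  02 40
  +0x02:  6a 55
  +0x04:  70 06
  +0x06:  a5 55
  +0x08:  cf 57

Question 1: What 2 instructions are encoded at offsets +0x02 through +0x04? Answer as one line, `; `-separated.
shli R2, #106; cp R4, R7

+0x02: 6a 55 ⇒ word 0x556a (little)
  opcode bits[15:10]=0x15: shli/RI
  rd@[9:7]=0x2 ⇒ R2
  imm@[6:0]=0x6a ⇒ #106
+0x04: 70 06 ⇒ word 0x0670 (little)
  opcode bits[15:10]=0x1: cp/RR
  rd@[9:7]=0x4 ⇒ R4
  rs@[6:4]=0x7 ⇒ R7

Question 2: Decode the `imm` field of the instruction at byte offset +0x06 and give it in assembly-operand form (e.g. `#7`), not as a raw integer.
#37

+0x06: a5 55 ⇒ word 0x55a5 (little)
  top 6b → 0x15 → shli [RI]
  rd: (w>>7)&0x7=0x3 → R3
  imm: (w>>0)&0x7f=0x25 → #37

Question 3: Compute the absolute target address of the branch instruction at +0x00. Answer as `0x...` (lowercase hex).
0x9572

[00] 02 40 → 0x4002
  op=0x4002>>10=0x10 ⇒ je (J)
  [9:0] imm=2 = #2
  target = base 0x956e + off 0x00 + 2 + imm 2 = 0x9572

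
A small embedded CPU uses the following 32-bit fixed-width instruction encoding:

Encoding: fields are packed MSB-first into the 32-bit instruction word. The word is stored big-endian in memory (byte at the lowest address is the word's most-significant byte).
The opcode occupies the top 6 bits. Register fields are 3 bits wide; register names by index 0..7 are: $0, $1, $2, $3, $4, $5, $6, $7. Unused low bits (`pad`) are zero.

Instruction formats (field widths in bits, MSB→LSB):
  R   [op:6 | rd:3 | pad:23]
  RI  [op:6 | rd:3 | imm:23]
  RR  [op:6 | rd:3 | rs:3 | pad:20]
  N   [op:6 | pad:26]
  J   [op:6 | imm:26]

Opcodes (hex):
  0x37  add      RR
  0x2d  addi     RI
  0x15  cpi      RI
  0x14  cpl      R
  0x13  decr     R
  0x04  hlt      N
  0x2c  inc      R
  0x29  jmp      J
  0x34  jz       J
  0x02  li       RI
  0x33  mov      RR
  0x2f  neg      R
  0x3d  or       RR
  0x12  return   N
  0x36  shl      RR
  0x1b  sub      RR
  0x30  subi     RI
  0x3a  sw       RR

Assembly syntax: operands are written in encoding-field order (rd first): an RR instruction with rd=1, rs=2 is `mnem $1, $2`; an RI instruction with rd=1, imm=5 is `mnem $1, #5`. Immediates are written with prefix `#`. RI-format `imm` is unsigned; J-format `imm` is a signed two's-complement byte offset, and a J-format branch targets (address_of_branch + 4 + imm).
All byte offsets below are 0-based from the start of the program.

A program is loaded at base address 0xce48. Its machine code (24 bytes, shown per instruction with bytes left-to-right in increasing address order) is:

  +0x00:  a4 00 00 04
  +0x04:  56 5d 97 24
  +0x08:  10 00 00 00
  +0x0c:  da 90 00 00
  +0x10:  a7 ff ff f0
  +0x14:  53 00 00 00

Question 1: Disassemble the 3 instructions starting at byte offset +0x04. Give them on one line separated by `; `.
@+04  big-endian(56 5d 97 24) = 0x565d9724
  top 6b → 0x15 → cpi [RI]
  rd@[25:23]=0x4 ⇒ $4
  imm@[22:0]=0x5d9724 ⇒ #6133540
@+08  big-endian(10 00 00 00) = 0x10000000
  top 6b → 0x4 → hlt [N]
@+0c  big-endian(da 90 00 00) = 0xda900000
  top 6b → 0x36 → shl [RR]
  rd@[25:23]=0x5 ⇒ $5
  rs@[22:20]=0x1 ⇒ $1

cpi $4, #6133540; hlt; shl $5, $1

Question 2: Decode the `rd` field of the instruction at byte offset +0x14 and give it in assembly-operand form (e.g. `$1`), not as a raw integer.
+0x14: 53 00 00 00 ⇒ word 0x53000000 (big)
  op=0x53000000>>26=0x14 ⇒ cpl (R)
  rd@[25:23]=0x6 ⇒ $6

$6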